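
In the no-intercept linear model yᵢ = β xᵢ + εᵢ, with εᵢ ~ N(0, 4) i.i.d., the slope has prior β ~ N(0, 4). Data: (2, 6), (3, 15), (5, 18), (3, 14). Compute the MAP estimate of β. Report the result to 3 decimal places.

log p(β | y) = −Σ(yᵢ − βxᵢ)²/(2·4) − β²/(2·4) + const.
Setting the derivative to zero: Σxᵢ(yᵢ − βxᵢ)/4 − β/4 = 0, so β = Σxᵢyᵢ / (Σxᵢ² + σ²/τ²).
Σxᵢyᵢ = 2·6 + 3·15 + 5·18 + 3·14 = 189; Σxᵢ² = 47; σ²/τ² = 1.
β̂_MAP = 189 / (47 + 1) = 189/48 ≈ 3.938.

β̂_MAP = 3.938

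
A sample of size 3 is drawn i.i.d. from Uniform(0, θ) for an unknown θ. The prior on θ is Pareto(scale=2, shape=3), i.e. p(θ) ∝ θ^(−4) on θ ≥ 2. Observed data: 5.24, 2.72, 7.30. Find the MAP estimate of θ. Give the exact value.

θ̂_MAP = 7.30

The Uniform(0, θ) likelihood is θ^(−n) for θ ≥ max(xᵢ), zero otherwise. Here max(xᵢ) = 7.30.
Posterior ∝ θ^(−4) · θ^(−3) = θ^(−7) on θ ≥ max(2, 7.30) = 7.30.
This density is strictly decreasing in θ, so the posterior mode lies at the lower boundary of the support.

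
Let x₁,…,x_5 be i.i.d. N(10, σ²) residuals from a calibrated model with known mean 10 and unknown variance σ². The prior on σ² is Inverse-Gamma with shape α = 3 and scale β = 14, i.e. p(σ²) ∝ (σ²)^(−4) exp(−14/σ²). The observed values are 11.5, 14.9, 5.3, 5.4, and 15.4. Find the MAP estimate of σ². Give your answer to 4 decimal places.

σ̂²_MAP = 9.7438

Sum of squared deviations about the known mean: SS = (11.5−10)² + (14.9−10)² + (5.3−10)² + (5.4−10)² + (15.4−10)² = 98.67.
The Normal likelihood contributes (σ²)^(−n/2) exp(−SS/(2σ²)), so the posterior is Inverse-Gamma(α + n/2, β + SS/2) = Inverse-Gamma(5.5, 63.335).
The mode of Inverse-Gamma(a, b) is b/(a+1) = 63.335/6.5 ≈ 9.7438.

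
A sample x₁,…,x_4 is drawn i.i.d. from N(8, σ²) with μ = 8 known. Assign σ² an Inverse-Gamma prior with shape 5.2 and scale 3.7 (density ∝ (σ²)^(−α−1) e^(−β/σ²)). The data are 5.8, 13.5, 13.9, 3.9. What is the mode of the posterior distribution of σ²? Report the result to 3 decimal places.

σ̂²_MAP = 5.738

Sum of squared deviations about the known mean: SS = (5.8−8)² + (13.5−8)² + (13.9−8)² + (3.9−8)² = 86.71.
The Normal likelihood contributes (σ²)^(−n/2) exp(−SS/(2σ²)), so the posterior is Inverse-Gamma(α + n/2, β + SS/2) = Inverse-Gamma(7.2, 47.055).
The mode of Inverse-Gamma(a, b) is b/(a+1) = 47.055/8.2 ≈ 5.738.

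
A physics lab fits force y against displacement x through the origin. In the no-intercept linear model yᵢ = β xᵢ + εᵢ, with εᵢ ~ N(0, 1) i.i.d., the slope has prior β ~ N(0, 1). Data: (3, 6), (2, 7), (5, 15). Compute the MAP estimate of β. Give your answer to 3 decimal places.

β̂_MAP = 2.744

log p(β | y) = −Σ(yᵢ − βxᵢ)²/(2·1) − β²/(2·1) + const.
Setting the derivative to zero: Σxᵢ(yᵢ − βxᵢ)/1 − β/1 = 0, so β = Σxᵢyᵢ / (Σxᵢ² + σ²/τ²).
Σxᵢyᵢ = 3·6 + 2·7 + 5·15 = 107; Σxᵢ² = 38; σ²/τ² = 1.
β̂_MAP = 107 / (38 + 1) = 107/39 ≈ 2.744.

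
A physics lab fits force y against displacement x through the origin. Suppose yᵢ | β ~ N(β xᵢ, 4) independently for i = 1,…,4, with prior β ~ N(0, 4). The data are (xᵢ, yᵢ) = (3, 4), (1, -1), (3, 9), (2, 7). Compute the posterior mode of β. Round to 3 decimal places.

β̂_MAP = 2.167

log p(β | y) = −Σ(yᵢ − βxᵢ)²/(2·4) − β²/(2·4) + const.
Setting the derivative to zero: Σxᵢ(yᵢ − βxᵢ)/4 − β/4 = 0, so β = Σxᵢyᵢ / (Σxᵢ² + σ²/τ²).
Σxᵢyᵢ = 3·4 + 1·(-1) + 3·9 + 2·7 = 52; Σxᵢ² = 23; σ²/τ² = 1.
β̂_MAP = 52 / (23 + 1) = 52/24 ≈ 2.167.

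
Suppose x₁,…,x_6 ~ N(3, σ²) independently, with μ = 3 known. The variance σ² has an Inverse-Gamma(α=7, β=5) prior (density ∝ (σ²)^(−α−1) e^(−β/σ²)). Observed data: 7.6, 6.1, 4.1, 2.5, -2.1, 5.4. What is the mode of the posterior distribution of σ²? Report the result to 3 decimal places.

σ̂²_MAP = 3.364

Sum of squared deviations about the known mean: SS = (7.6−3)² + (6.1−3)² + (4.1−3)² + (2.5−3)² + (-2.1−3)² + (5.4−3)² = 64.
The Normal likelihood contributes (σ²)^(−n/2) exp(−SS/(2σ²)), so the posterior is Inverse-Gamma(α + n/2, β + SS/2) = Inverse-Gamma(10, 37).
The mode of Inverse-Gamma(a, b) is b/(a+1) = 37/11 ≈ 3.364.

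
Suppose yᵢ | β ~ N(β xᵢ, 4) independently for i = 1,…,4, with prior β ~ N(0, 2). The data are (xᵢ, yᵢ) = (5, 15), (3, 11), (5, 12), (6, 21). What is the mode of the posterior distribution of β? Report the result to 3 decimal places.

β̂_MAP = 3.031

log p(β | y) = −Σ(yᵢ − βxᵢ)²/(2·4) − β²/(2·2) + const.
Setting the derivative to zero: Σxᵢ(yᵢ − βxᵢ)/4 − β/2 = 0, so β = Σxᵢyᵢ / (Σxᵢ² + σ²/τ²).
Σxᵢyᵢ = 5·15 + 3·11 + 5·12 + 6·21 = 294; Σxᵢ² = 95; σ²/τ² = 2.
β̂_MAP = 294 / (95 + 2) = 294/97 ≈ 3.031.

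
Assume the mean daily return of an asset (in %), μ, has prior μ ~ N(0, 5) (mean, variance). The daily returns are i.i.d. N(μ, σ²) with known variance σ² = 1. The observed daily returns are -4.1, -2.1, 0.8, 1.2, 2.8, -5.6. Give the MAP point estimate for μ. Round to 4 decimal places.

n = 6; x̄ = ((-4.1) + (-2.1) + 0.8 + 1.2 + 2.8 + (-5.6))/6 = -7/6 = -7/6 ≈ -1.1667.
For a Normal prior and Normal likelihood with known variance, the posterior is Normal; its mode equals its mean, the precision-weighted average.
Prior precision 1/σ₀² = 1/5 = 0.2; data precision n/σ² = 6/1 = 6.
μ̂ = (0.2·0 + 6·(-7/6)) / (0.2 + 6) = (-7)/6.2 = -35/31 ≈ -1.1290.

μ̂_MAP = -1.1290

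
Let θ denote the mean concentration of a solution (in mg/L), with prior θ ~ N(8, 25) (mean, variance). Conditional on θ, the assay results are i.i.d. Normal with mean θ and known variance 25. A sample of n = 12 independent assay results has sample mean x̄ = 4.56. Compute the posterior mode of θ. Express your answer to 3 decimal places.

θ̂_MAP = 4.825

n = 12, x̄ = 4.56.
For a Normal prior and Normal likelihood with known variance, the posterior is Normal; its mode equals its mean, the precision-weighted average.
Prior precision 1/σ₀² = 1/25 = 0.04; data precision n/σ² = 12/25 = 0.48.
θ̂ = (0.04·8 + 0.48·4.56) / (0.04 + 0.48) = 2.5088/0.52 = 1568/325 ≈ 4.825.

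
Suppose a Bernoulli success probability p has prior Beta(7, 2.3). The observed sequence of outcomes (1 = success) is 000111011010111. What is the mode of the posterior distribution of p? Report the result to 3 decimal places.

p̂_MAP = 0.673

Prior: Beta(7, 2.3).
Data: 9 successes in 15 trials (from the sequence). The binomial likelihood contributes p^9(1−p)^6, so the posterior is Beta(7+9, 2.3+6) = Beta(16, 8.3).
For Beta(a, b) with a, b > 1 the mode is (a−1)/(a+b−2) = 15/22.3 ≈ 0.673.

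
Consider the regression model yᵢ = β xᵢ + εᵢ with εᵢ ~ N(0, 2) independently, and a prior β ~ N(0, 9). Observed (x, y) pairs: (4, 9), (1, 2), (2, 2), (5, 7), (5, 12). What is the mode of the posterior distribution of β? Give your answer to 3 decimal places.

β̂_MAP = 1.924

log p(β | y) = −Σ(yᵢ − βxᵢ)²/(2·2) − β²/(2·9) + const.
Setting the derivative to zero: Σxᵢ(yᵢ − βxᵢ)/2 − β/9 = 0, so β = Σxᵢyᵢ / (Σxᵢ² + σ²/τ²).
Σxᵢyᵢ = 4·9 + 1·2 + 2·2 + 5·7 + 5·12 = 137; Σxᵢ² = 71; σ²/τ² = 2/9.
β̂_MAP = 137 / (71 + 2/9) = 137/(641/9) = 1233/641 ≈ 1.924.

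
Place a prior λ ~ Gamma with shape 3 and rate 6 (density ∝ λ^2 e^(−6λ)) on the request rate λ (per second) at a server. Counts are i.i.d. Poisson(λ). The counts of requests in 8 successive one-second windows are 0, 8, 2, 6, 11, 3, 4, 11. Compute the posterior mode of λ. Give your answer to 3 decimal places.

Σxᵢ = 0+8+2+6+11+3+4+11 = 45, with n = 8.
Posterior ∝ λ^2e^(−6λ) · λ^45e^(−8λ) = λ^47e^(−14λ), i.e. Gamma(shape=48, rate=14).
The mode of a Gamma(a, b) with a ≥ 1 (shape–rate) is (a−1)/b = 47/14 ≈ 3.357.

λ̂_MAP = 3.357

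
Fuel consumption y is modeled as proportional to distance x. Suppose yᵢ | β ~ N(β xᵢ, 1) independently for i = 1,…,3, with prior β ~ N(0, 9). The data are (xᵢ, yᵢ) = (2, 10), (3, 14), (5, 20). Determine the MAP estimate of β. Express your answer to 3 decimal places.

β̂_MAP = 4.251

log p(β | y) = −Σ(yᵢ − βxᵢ)²/(2·1) − β²/(2·9) + const.
Setting the derivative to zero: Σxᵢ(yᵢ − βxᵢ)/1 − β/9 = 0, so β = Σxᵢyᵢ / (Σxᵢ² + σ²/τ²).
Σxᵢyᵢ = 2·10 + 3·14 + 5·20 = 162; Σxᵢ² = 38; σ²/τ² = 1/9.
β̂_MAP = 162 / (38 + 1/9) = 162/(343/9) = 1458/343 ≈ 4.251.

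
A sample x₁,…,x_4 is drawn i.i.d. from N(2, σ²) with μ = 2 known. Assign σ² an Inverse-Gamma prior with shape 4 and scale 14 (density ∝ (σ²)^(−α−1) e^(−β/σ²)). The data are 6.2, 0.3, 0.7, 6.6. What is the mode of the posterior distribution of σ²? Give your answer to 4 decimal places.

Sum of squared deviations about the known mean: SS = (6.2−2)² + (0.3−2)² + (0.7−2)² + (6.6−2)² = 43.38.
The Normal likelihood contributes (σ²)^(−n/2) exp(−SS/(2σ²)), so the posterior is Inverse-Gamma(α + n/2, β + SS/2) = Inverse-Gamma(6, 35.69).
The mode of Inverse-Gamma(a, b) is b/(a+1) = 35.69/7 ≈ 5.0986.

σ̂²_MAP = 5.0986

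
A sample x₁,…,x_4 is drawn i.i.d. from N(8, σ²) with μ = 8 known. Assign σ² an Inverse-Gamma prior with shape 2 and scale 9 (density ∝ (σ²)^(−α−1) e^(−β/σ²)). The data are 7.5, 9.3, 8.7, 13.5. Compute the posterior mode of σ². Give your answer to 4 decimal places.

σ̂²_MAP = 5.0680

Sum of squared deviations about the known mean: SS = (7.5−8)² + (9.3−8)² + (8.7−8)² + (13.5−8)² = 32.68.
The Normal likelihood contributes (σ²)^(−n/2) exp(−SS/(2σ²)), so the posterior is Inverse-Gamma(α + n/2, β + SS/2) = Inverse-Gamma(4, 25.34).
The mode of Inverse-Gamma(a, b) is b/(a+1) = 25.34/5 ≈ 5.0680.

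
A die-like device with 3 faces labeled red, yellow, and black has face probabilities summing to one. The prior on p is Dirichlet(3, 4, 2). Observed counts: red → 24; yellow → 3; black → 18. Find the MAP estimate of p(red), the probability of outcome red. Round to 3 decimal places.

MAP estimate of p(red) = 0.510

The posterior is Dirichlet(αᵢ + nᵢ) = Dirichlet(27, 7, 20).
For a Dirichlet(a₁,…,a_K) with all aᵢ > 1, the mode has j-th component (aⱼ − 1)/(Σaᵢ − K).
Here Σaᵢ = 54 and K = 3, so p(red) = (27 − 1)/(54 − 3) = 26/51 ≈ 0.510.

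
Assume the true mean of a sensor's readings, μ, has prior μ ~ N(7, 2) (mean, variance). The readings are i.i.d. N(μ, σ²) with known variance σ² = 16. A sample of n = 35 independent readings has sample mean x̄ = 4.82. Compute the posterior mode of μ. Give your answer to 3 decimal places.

n = 35, x̄ = 4.82.
For a Normal prior and Normal likelihood with known variance, the posterior is Normal; its mode equals its mean, the precision-weighted average.
Prior precision 1/σ₀² = 1/2 = 0.5; data precision n/σ² = 35/16 = 2.1875.
μ̂ = (0.5·7 + 2.1875·4.82) / (0.5 + 2.1875) = 14.04375/2.6875 = 2247/430 ≈ 5.226.

μ̂_MAP = 5.226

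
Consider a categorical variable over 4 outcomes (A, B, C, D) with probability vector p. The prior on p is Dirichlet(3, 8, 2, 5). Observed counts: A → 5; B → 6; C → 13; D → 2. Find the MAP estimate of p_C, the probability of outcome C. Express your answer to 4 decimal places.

The posterior is Dirichlet(αᵢ + nᵢ) = Dirichlet(8, 14, 15, 7).
For a Dirichlet(a₁,…,a_K) with all aᵢ > 1, the mode has j-th component (aⱼ − 1)/(Σaᵢ − K).
Here Σaᵢ = 44 and K = 4, so p_C = (15 − 1)/(44 − 4) = 14/40 ≈ 0.3500.

MAP estimate of p_C = 0.3500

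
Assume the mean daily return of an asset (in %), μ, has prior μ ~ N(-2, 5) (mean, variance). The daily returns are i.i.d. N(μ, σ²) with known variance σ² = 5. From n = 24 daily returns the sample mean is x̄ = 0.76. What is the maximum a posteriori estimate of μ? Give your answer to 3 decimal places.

n = 24, x̄ = 0.76.
For a Normal prior and Normal likelihood with known variance, the posterior is Normal; its mode equals its mean, the precision-weighted average.
Prior precision 1/σ₀² = 1/5 = 0.2; data precision n/σ² = 24/5 = 4.8.
μ̂ = (0.2·(-2) + 4.8·0.76) / (0.2 + 4.8) = 3.248/5 = 0.6496 ≈ 0.650.

μ̂_MAP = 0.650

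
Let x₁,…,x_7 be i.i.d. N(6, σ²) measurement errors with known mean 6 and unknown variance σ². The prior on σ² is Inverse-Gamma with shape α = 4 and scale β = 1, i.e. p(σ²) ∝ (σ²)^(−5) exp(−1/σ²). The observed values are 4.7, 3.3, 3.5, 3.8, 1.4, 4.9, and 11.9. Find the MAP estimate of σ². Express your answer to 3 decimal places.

σ̂²_MAP = 4.662

Sum of squared deviations about the known mean: SS = (4.7−6)² + (3.3−6)² + (3.5−6)² + (3.8−6)² + (1.4−6)² + (4.9−6)² + (11.9−6)² = 77.25.
The Normal likelihood contributes (σ²)^(−n/2) exp(−SS/(2σ²)), so the posterior is Inverse-Gamma(α + n/2, β + SS/2) = Inverse-Gamma(7.5, 39.625).
The mode of Inverse-Gamma(a, b) is b/(a+1) = 39.625/8.5 ≈ 4.662.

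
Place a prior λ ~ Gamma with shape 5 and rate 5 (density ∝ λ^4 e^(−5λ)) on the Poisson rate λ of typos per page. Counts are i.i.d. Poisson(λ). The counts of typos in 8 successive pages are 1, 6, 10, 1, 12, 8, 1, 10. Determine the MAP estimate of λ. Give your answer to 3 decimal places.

Σxᵢ = 1+6+10+1+12+8+1+10 = 49, with n = 8.
Posterior ∝ λ^4e^(−5λ) · λ^49e^(−8λ) = λ^53e^(−13λ), i.e. Gamma(shape=54, rate=13).
The mode of a Gamma(a, b) with a ≥ 1 (shape–rate) is (a−1)/b = 53/13 ≈ 4.077.

λ̂_MAP = 4.077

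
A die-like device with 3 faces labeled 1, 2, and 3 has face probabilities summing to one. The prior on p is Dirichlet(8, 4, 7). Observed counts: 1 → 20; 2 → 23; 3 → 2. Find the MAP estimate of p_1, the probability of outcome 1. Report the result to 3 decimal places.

MAP estimate: 0.443

The posterior is Dirichlet(αᵢ + nᵢ) = Dirichlet(28, 27, 9).
For a Dirichlet(a₁,…,a_K) with all aᵢ > 1, the mode has j-th component (aⱼ − 1)/(Σaᵢ − K).
Here Σaᵢ = 64 and K = 3, so p_1 = (28 − 1)/(64 − 3) = 27/61 ≈ 0.443.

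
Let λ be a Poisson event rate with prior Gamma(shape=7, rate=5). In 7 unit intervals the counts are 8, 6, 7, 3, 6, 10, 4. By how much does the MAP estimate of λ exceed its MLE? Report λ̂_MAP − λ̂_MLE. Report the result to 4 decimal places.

MAP − MLE = -2.1190

Σxᵢ = 44. Posterior is Gamma(51, 12); MAP = (51−1)/12 = 50/12 ≈ 4.16667.
MLE = x̄ = 44/7 ≈ 6.28571.
Difference = 50/12 − 44/7 = -89/42 ≈ -2.1190.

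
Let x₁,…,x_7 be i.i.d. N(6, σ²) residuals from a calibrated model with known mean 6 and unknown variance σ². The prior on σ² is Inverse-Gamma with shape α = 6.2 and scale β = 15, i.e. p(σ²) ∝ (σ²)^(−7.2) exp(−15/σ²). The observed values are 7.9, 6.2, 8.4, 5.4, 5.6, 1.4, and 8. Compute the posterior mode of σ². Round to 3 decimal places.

σ̂²_MAP = 3.042

Sum of squared deviations about the known mean: SS = (7.9−6)² + (6.2−6)² + (8.4−6)² + (5.4−6)² + (5.6−6)² + (1.4−6)² + (8−6)² = 35.09.
The Normal likelihood contributes (σ²)^(−n/2) exp(−SS/(2σ²)), so the posterior is Inverse-Gamma(α + n/2, β + SS/2) = Inverse-Gamma(9.7, 32.545).
The mode of Inverse-Gamma(a, b) is b/(a+1) = 32.545/10.7 ≈ 3.042.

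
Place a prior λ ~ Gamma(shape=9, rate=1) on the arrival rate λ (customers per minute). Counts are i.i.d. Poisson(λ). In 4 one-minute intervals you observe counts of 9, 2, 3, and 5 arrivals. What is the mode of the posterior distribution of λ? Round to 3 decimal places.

λ̂_MAP = 5.400

Σxᵢ = 9+2+3+5 = 19, with n = 4.
Posterior ∝ λ^8e^(−1λ) · λ^19e^(−4λ) = λ^27e^(−5λ), i.e. Gamma(shape=28, rate=5).
The mode of a Gamma(a, b) with a ≥ 1 (shape–rate) is (a−1)/b = 27/5 ≈ 5.400.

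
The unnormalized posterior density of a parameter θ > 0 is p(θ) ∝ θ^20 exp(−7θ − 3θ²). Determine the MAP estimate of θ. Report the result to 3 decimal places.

ℓ'(θ) = 20/θ − 7 − 6θ. Setting this to zero and multiplying by θ: 6θ² + 7θ − 20 = 0.
θ = (−7 + √(7² + 4·6·20)) / (2·6) = (−7 + √529) / 12 = (−7 + 23)/12 = 4/3.
ℓ''(θ) = −20/θ² − 6 < 0, confirming a maximum.

θ̂_MAP = 1.333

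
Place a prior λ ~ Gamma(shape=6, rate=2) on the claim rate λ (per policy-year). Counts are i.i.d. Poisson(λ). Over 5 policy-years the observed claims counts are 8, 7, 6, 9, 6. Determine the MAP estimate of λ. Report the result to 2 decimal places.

λ̂_MAP = 5.86

Σxᵢ = 8+7+6+9+6 = 36, with n = 5.
Posterior ∝ λ^5e^(−2λ) · λ^36e^(−5λ) = λ^41e^(−7λ), i.e. Gamma(shape=42, rate=7).
The mode of a Gamma(a, b) with a ≥ 1 (shape–rate) is (a−1)/b = 41/7 ≈ 5.86.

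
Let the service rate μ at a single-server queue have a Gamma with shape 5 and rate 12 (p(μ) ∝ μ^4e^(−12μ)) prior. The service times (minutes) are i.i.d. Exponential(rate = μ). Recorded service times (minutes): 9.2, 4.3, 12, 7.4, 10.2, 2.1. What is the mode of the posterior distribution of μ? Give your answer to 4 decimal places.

μ̂_MAP = 0.1748

The Exponential(rate=μ) likelihood is ∝ μ^n e^(−μΣtᵢ). Here n = 6 and Σtᵢ = 9.2 + 4.3 + 12 + 7.4 + 10.2 + 2.1 = 45.2.
Posterior ∝ μ^4e^(−12μ) · μ^6e^(−45.2μ) = μ^10e^(−57.2μ), i.e. Gamma(11, 57.2).
Mode = (a−1)/b = 10/57.2 ≈ 0.1748.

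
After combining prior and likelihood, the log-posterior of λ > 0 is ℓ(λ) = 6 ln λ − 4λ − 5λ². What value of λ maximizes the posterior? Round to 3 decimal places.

ℓ'(λ) = 6/λ − 4 − 10λ. Setting this to zero and multiplying by λ: 10λ² + 4λ − 6 = 0.
λ = (−4 + √(4² + 4·10·6)) / (2·10) = (−4 + √256) / 20 = (−4 + 16)/20 = 3/5.
ℓ''(λ) = −6/λ² − 10 < 0, confirming a maximum.

λ̂_MAP = 0.600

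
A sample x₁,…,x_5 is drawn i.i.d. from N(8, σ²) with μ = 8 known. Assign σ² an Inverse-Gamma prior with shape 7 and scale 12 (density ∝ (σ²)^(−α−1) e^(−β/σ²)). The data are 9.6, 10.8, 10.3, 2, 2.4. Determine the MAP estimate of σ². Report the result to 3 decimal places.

Sum of squared deviations about the known mean: SS = (9.6−8)² + (10.8−8)² + (10.3−8)² + (2−8)² + (2.4−8)² = 83.05.
The Normal likelihood contributes (σ²)^(−n/2) exp(−SS/(2σ²)), so the posterior is Inverse-Gamma(α + n/2, β + SS/2) = Inverse-Gamma(9.5, 53.525).
The mode of Inverse-Gamma(a, b) is b/(a+1) = 53.525/10.5 ≈ 5.098.

σ̂²_MAP = 5.098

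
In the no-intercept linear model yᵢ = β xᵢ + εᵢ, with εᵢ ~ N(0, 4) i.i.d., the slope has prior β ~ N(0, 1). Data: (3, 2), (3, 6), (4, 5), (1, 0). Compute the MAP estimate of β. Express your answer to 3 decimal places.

β̂_MAP = 1.128

log p(β | y) = −Σ(yᵢ − βxᵢ)²/(2·4) − β²/(2·1) + const.
Setting the derivative to zero: Σxᵢ(yᵢ − βxᵢ)/4 − β/1 = 0, so β = Σxᵢyᵢ / (Σxᵢ² + σ²/τ²).
Σxᵢyᵢ = 3·2 + 3·6 + 4·5 + 1·0 = 44; Σxᵢ² = 35; σ²/τ² = 4.
β̂_MAP = 44 / (35 + 4) = 44/39 ≈ 1.128.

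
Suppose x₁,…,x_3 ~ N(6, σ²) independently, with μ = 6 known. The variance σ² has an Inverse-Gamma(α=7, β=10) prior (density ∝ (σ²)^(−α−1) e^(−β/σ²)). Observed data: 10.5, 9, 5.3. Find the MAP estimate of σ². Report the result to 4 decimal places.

σ̂²_MAP = 2.6179

Sum of squared deviations about the known mean: SS = (10.5−6)² + (9−6)² + (5.3−6)² = 29.74.
The Normal likelihood contributes (σ²)^(−n/2) exp(−SS/(2σ²)), so the posterior is Inverse-Gamma(α + n/2, β + SS/2) = Inverse-Gamma(8.5, 24.87).
The mode of Inverse-Gamma(a, b) is b/(a+1) = 24.87/9.5 ≈ 2.6179.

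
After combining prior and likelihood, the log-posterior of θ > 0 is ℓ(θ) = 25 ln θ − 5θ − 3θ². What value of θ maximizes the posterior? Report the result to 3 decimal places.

θ̂_MAP = 1.667

ℓ'(θ) = 25/θ − 5 − 6θ. Setting this to zero and multiplying by θ: 6θ² + 5θ − 25 = 0.
θ = (−5 + √(5² + 4·6·25)) / (2·6) = (−5 + √625) / 12 = (−5 + 25)/12 = 5/3.
ℓ''(θ) = −25/θ² − 6 < 0, confirming a maximum.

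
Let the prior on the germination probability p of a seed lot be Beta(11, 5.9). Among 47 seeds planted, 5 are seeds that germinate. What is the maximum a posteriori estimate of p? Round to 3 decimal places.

p̂_MAP = 0.242

Prior: Beta(11, 5.9).
Data: 5 successes in 47 trials. The binomial likelihood contributes p^5(1−p)^42, so the posterior is Beta(11+5, 5.9+42) = Beta(16, 47.9).
For Beta(a, b) with a, b > 1 the mode is (a−1)/(a+b−2) = 15/61.9 ≈ 0.242.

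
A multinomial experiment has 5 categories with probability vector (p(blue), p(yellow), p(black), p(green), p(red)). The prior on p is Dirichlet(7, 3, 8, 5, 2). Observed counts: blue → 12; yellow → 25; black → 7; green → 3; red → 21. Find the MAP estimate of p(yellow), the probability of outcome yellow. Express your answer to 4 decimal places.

The posterior is Dirichlet(αᵢ + nᵢ) = Dirichlet(19, 28, 15, 8, 23).
For a Dirichlet(a₁,…,a_K) with all aᵢ > 1, the mode has j-th component (aⱼ − 1)/(Σaᵢ − K).
Here Σaᵢ = 93 and K = 5, so p(yellow) = (28 − 1)/(93 − 5) = 27/88 ≈ 0.3068.

MAP estimate of p(yellow) = 0.3068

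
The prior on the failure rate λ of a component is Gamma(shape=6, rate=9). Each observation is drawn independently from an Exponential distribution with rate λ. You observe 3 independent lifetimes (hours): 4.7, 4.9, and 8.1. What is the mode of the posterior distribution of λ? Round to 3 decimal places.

The Exponential(rate=λ) likelihood is ∝ λ^n e^(−λΣtᵢ). Here n = 3 and Σtᵢ = 4.7 + 4.9 + 8.1 = 17.7.
Posterior ∝ λ^5e^(−9λ) · λ^3e^(−17.7λ) = λ^8e^(−26.7λ), i.e. Gamma(9, 26.7).
Mode = (a−1)/b = 8/26.7 ≈ 0.300.

λ̂_MAP = 0.300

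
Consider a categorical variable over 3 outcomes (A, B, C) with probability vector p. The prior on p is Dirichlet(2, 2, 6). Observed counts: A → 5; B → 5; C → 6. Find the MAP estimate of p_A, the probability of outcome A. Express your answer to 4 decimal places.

The posterior is Dirichlet(αᵢ + nᵢ) = Dirichlet(7, 7, 12).
For a Dirichlet(a₁,…,a_K) with all aᵢ > 1, the mode has j-th component (aⱼ − 1)/(Σaᵢ − K).
Here Σaᵢ = 26 and K = 3, so p_A = (7 − 1)/(26 − 3) = 6/23 ≈ 0.2609.

MAP estimate of p_A = 0.2609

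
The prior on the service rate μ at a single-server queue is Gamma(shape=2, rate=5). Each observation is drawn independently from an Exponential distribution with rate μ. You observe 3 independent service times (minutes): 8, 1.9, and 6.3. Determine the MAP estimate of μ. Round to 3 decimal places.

The Exponential(rate=μ) likelihood is ∝ μ^n e^(−μΣtᵢ). Here n = 3 and Σtᵢ = 8 + 1.9 + 6.3 = 16.2.
Posterior ∝ μe^(−5μ) · μ^3e^(−16.2μ) = μ^4e^(−21.2μ), i.e. Gamma(5, 21.2).
Mode = (a−1)/b = 4/21.2 ≈ 0.189.

μ̂_MAP = 0.189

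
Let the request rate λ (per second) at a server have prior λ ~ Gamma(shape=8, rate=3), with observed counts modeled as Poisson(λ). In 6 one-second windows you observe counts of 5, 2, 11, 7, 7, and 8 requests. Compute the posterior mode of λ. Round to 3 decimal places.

Σxᵢ = 5+2+11+7+7+8 = 40, with n = 6.
Posterior ∝ λ^7e^(−3λ) · λ^40e^(−6λ) = λ^47e^(−9λ), i.e. Gamma(shape=48, rate=9).
The mode of a Gamma(a, b) with a ≥ 1 (shape–rate) is (a−1)/b = 47/9 ≈ 5.222.

λ̂_MAP = 5.222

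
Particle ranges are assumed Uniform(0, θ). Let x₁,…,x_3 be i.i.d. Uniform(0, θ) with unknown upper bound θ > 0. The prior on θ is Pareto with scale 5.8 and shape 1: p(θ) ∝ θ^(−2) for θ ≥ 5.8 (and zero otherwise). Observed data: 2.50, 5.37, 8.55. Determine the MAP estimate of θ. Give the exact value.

The Uniform(0, θ) likelihood is θ^(−n) for θ ≥ max(xᵢ), zero otherwise. Here max(xᵢ) = 8.55.
Posterior ∝ θ^(−2) · θ^(−3) = θ^(−5) on θ ≥ max(5.8, 8.55) = 8.55.
This density is strictly decreasing in θ, so the posterior mode lies at the lower boundary of the support.

θ̂_MAP = 8.55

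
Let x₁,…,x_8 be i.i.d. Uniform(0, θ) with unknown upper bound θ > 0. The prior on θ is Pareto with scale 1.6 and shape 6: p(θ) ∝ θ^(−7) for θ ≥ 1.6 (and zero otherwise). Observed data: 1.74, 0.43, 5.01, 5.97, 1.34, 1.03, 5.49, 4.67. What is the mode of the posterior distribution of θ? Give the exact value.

The Uniform(0, θ) likelihood is θ^(−n) for θ ≥ max(xᵢ), zero otherwise. Here max(xᵢ) = 5.97.
Posterior ∝ θ^(−7) · θ^(−8) = θ^(−15) on θ ≥ max(1.6, 5.97) = 5.97.
This density is strictly decreasing in θ, so the posterior mode lies at the lower boundary of the support.

θ̂_MAP = 5.97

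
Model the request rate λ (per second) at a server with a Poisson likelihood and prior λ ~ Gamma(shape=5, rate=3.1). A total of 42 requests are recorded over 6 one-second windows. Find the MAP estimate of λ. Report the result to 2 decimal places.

Σxᵢ = 42, n = 6.
Posterior ∝ λ^4e^(−3.1λ) · λ^42e^(−6λ) = λ^46e^(−9.1λ), i.e. Gamma(shape=47, rate=9.1).
The mode of a Gamma(a, b) with a ≥ 1 (shape–rate) is (a−1)/b = 46/9.1 ≈ 5.05.

λ̂_MAP = 5.05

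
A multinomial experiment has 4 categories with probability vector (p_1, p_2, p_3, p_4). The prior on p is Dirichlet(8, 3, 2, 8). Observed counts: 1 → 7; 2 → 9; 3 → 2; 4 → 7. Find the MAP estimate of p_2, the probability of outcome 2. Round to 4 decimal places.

MAP estimate: 0.2619

The posterior is Dirichlet(αᵢ + nᵢ) = Dirichlet(15, 12, 4, 15).
For a Dirichlet(a₁,…,a_K) with all aᵢ > 1, the mode has j-th component (aⱼ − 1)/(Σaᵢ − K).
Here Σaᵢ = 46 and K = 4, so p_2 = (12 − 1)/(46 − 4) = 11/42 ≈ 0.2619.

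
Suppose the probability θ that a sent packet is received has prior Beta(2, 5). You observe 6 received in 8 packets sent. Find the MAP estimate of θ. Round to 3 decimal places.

θ̂_MAP = 0.538

Prior: Beta(2, 5).
Data: 6 successes in 8 trials. The binomial likelihood contributes θ^6(1−θ)^2, so the posterior is Beta(2+6, 5+2) = Beta(8, 7).
For Beta(a, b) with a, b > 1 the mode is (a−1)/(a+b−2) = 7/13 ≈ 0.538.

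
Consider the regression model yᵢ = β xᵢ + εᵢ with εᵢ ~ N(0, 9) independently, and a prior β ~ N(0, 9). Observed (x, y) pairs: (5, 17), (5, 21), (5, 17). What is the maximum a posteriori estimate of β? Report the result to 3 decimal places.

log p(β | y) = −Σ(yᵢ − βxᵢ)²/(2·9) − β²/(2·9) + const.
Setting the derivative to zero: Σxᵢ(yᵢ − βxᵢ)/9 − β/9 = 0, so β = Σxᵢyᵢ / (Σxᵢ² + σ²/τ²).
Σxᵢyᵢ = 5·17 + 5·21 + 5·17 = 275; Σxᵢ² = 75; σ²/τ² = 1.
β̂_MAP = 275 / (75 + 1) = 275/76 ≈ 3.618.

β̂_MAP = 3.618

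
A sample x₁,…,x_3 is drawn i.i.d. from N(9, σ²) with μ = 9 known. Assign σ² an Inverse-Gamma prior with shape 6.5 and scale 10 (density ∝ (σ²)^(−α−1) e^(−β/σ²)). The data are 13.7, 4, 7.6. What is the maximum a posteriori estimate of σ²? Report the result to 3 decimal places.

σ̂²_MAP = 3.836

Sum of squared deviations about the known mean: SS = (13.7−9)² + (4−9)² + (7.6−9)² = 49.05.
The Normal likelihood contributes (σ²)^(−n/2) exp(−SS/(2σ²)), so the posterior is Inverse-Gamma(α + n/2, β + SS/2) = Inverse-Gamma(8, 34.525).
The mode of Inverse-Gamma(a, b) is b/(a+1) = 34.525/9 ≈ 3.836.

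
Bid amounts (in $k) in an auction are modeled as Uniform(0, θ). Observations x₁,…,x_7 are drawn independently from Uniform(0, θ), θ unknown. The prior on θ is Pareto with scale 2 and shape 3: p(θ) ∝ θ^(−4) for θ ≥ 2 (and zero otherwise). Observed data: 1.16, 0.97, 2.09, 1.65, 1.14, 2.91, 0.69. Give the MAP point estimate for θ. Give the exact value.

The Uniform(0, θ) likelihood is θ^(−n) for θ ≥ max(xᵢ), zero otherwise. Here max(xᵢ) = 2.91.
Posterior ∝ θ^(−4) · θ^(−7) = θ^(−11) on θ ≥ max(2, 2.91) = 2.91.
This density is strictly decreasing in θ, so the posterior mode lies at the lower boundary of the support.

θ̂_MAP = 2.91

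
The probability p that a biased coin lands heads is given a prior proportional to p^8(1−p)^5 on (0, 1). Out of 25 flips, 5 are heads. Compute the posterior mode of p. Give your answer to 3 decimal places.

p̂_MAP = 0.342

The prior density ∝ p^8(1−p)^5 is the kernel of Beta(9, 6).
Data: 5 successes in 25 trials. The binomial likelihood contributes p^5(1−p)^20, so the posterior is Beta(9+5, 6+20) = Beta(14, 26).
For Beta(a, b) with a, b > 1 the mode is (a−1)/(a+b−2) = 13/38 ≈ 0.342.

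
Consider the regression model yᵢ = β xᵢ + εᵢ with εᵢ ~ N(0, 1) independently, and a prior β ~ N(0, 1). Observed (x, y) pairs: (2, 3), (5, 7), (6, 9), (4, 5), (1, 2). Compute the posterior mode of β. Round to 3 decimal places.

log p(β | y) = −Σ(yᵢ − βxᵢ)²/(2·1) − β²/(2·1) + const.
Setting the derivative to zero: Σxᵢ(yᵢ − βxᵢ)/1 − β/1 = 0, so β = Σxᵢyᵢ / (Σxᵢ² + σ²/τ²).
Σxᵢyᵢ = 2·3 + 5·7 + 6·9 + 4·5 + 1·2 = 117; Σxᵢ² = 82; σ²/τ² = 1.
β̂_MAP = 117 / (82 + 1) = 117/83 ≈ 1.410.

β̂_MAP = 1.410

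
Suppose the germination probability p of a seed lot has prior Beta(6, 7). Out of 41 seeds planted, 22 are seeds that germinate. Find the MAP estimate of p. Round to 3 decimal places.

Prior: Beta(6, 7).
Data: 22 successes in 41 trials. The binomial likelihood contributes p^22(1−p)^19, so the posterior is Beta(6+22, 7+19) = Beta(28, 26).
For Beta(a, b) with a, b > 1 the mode is (a−1)/(a+b−2) = 27/52 ≈ 0.519.

p̂_MAP = 0.519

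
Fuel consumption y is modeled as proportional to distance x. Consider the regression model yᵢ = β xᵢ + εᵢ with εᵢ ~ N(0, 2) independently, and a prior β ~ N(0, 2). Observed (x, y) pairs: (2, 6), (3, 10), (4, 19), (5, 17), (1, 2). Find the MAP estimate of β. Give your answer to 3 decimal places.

log p(β | y) = −Σ(yᵢ − βxᵢ)²/(2·2) − β²/(2·2) + const.
Setting the derivative to zero: Σxᵢ(yᵢ − βxᵢ)/2 − β/2 = 0, so β = Σxᵢyᵢ / (Σxᵢ² + σ²/τ²).
Σxᵢyᵢ = 2·6 + 3·10 + 4·19 + 5·17 + 1·2 = 205; Σxᵢ² = 55; σ²/τ² = 1.
β̂_MAP = 205 / (55 + 1) = 205/56 ≈ 3.661.

β̂_MAP = 3.661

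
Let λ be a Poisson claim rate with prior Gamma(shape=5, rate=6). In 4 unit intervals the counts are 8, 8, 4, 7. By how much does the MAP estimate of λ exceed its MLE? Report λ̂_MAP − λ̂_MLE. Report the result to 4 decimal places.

Σxᵢ = 27. Posterior is Gamma(32, 10); MAP = (32−1)/10 = 31/10 ≈ 3.10000.
MLE = x̄ = 27/4 ≈ 6.75000.
Difference = 31/10 − 27/4 = -73/20 ≈ -3.6500.

MAP − MLE = -3.6500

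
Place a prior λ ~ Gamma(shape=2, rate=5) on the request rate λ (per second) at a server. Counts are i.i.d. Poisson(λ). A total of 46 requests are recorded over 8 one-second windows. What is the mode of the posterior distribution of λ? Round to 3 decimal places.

λ̂_MAP = 3.615

Σxᵢ = 46, n = 8.
Posterior ∝ λe^(−5λ) · λ^46e^(−8λ) = λ^47e^(−13λ), i.e. Gamma(shape=48, rate=13).
The mode of a Gamma(a, b) with a ≥ 1 (shape–rate) is (a−1)/b = 47/13 ≈ 3.615.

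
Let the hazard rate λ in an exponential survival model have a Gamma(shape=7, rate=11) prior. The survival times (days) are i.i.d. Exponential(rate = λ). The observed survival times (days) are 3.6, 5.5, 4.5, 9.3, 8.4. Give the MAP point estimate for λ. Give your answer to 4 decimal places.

The Exponential(rate=λ) likelihood is ∝ λ^n e^(−λΣtᵢ). Here n = 5 and Σtᵢ = 3.6 + 5.5 + 4.5 + 9.3 + 8.4 = 31.3.
Posterior ∝ λ^6e^(−11λ) · λ^5e^(−31.3λ) = λ^11e^(−42.3λ), i.e. Gamma(12, 42.3).
Mode = (a−1)/b = 11/42.3 ≈ 0.2600.

λ̂_MAP = 0.2600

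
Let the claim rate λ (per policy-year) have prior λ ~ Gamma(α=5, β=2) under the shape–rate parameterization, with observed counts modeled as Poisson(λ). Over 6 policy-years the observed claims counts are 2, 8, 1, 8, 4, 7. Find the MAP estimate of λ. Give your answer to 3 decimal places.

Σxᵢ = 2+8+1+8+4+7 = 30, with n = 6.
Posterior ∝ λ^4e^(−2λ) · λ^30e^(−6λ) = λ^34e^(−8λ), i.e. Gamma(shape=35, rate=8).
The mode of a Gamma(a, b) with a ≥ 1 (shape–rate) is (a−1)/b = 34/8 ≈ 4.250.

λ̂_MAP = 4.250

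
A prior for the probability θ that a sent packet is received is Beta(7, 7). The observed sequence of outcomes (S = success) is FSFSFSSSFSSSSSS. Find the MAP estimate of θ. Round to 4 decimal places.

θ̂_MAP = 0.6296

Prior: Beta(7, 7).
Data: 11 successes in 15 trials (from the sequence). The binomial likelihood contributes θ^11(1−θ)^4, so the posterior is Beta(7+11, 7+4) = Beta(18, 11).
For Beta(a, b) with a, b > 1 the mode is (a−1)/(a+b−2) = 17/27 ≈ 0.6296.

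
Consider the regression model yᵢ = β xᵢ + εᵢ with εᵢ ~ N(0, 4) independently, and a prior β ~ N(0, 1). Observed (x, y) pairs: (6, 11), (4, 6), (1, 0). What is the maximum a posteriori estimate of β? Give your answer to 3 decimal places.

log p(β | y) = −Σ(yᵢ − βxᵢ)²/(2·4) − β²/(2·1) + const.
Setting the derivative to zero: Σxᵢ(yᵢ − βxᵢ)/4 − β/1 = 0, so β = Σxᵢyᵢ / (Σxᵢ² + σ²/τ²).
Σxᵢyᵢ = 6·11 + 4·6 + 1·0 = 90; Σxᵢ² = 53; σ²/τ² = 4.
β̂_MAP = 90 / (53 + 4) = 90/57 ≈ 1.579.

β̂_MAP = 1.579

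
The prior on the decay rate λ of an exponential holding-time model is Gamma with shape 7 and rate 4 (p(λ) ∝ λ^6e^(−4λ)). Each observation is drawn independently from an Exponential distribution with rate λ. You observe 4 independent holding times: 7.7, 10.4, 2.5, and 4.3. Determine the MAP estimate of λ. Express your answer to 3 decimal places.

λ̂_MAP = 0.346

The Exponential(rate=λ) likelihood is ∝ λ^n e^(−λΣtᵢ). Here n = 4 and Σtᵢ = 7.7 + 10.4 + 2.5 + 4.3 = 24.9.
Posterior ∝ λ^6e^(−4λ) · λ^4e^(−24.9λ) = λ^10e^(−28.9λ), i.e. Gamma(11, 28.9).
Mode = (a−1)/b = 10/28.9 ≈ 0.346.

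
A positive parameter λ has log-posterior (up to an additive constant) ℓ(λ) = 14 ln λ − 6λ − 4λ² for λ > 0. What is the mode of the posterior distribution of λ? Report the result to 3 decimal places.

ℓ'(λ) = 14/λ − 6 − 8λ. Setting this to zero and multiplying by λ: 8λ² + 6λ − 14 = 0.
λ = (−6 + √(6² + 4·8·14)) / (2·8) = (−6 + √484) / 16 = (−6 + 22)/16 = 1.
ℓ''(λ) = −14/λ² − 8 < 0, confirming a maximum.

λ̂_MAP = 1.000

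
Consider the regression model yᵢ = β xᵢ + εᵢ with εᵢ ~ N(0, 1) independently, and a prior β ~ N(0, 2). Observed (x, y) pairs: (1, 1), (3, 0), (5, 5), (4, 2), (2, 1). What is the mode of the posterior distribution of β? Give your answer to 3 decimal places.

log p(β | y) = −Σ(yᵢ − βxᵢ)²/(2·1) − β²/(2·2) + const.
Setting the derivative to zero: Σxᵢ(yᵢ − βxᵢ)/1 − β/2 = 0, so β = Σxᵢyᵢ / (Σxᵢ² + σ²/τ²).
Σxᵢyᵢ = 1·1 + 3·0 + 5·5 + 4·2 + 2·1 = 36; Σxᵢ² = 55; σ²/τ² = 0.5.
β̂_MAP = 36 / (55 + 0.5) = 36/55.5 ≈ 0.649.

β̂_MAP = 0.649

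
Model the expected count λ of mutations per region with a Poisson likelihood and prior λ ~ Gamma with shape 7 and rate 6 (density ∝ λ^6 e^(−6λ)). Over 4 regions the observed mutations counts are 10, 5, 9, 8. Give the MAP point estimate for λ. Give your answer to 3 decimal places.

λ̂_MAP = 3.800

Σxᵢ = 10+5+9+8 = 32, with n = 4.
Posterior ∝ λ^6e^(−6λ) · λ^32e^(−4λ) = λ^38e^(−10λ), i.e. Gamma(shape=39, rate=10).
The mode of a Gamma(a, b) with a ≥ 1 (shape–rate) is (a−1)/b = 38/10 ≈ 3.800.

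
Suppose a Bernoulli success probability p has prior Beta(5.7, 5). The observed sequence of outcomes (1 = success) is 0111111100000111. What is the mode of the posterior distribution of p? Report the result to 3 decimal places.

p̂_MAP = 0.595

Prior: Beta(5.7, 5).
Data: 10 successes in 16 trials (from the sequence). The binomial likelihood contributes p^10(1−p)^6, so the posterior is Beta(5.7+10, 5+6) = Beta(15.7, 11).
For Beta(a, b) with a, b > 1 the mode is (a−1)/(a+b−2) = 14.7/24.7 ≈ 0.595.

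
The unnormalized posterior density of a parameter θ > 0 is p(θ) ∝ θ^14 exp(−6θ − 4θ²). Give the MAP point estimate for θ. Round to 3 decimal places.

ℓ'(θ) = 14/θ − 6 − 8θ. Setting this to zero and multiplying by θ: 8θ² + 6θ − 14 = 0.
θ = (−6 + √(6² + 4·8·14)) / (2·8) = (−6 + √484) / 16 = (−6 + 22)/16 = 1.
ℓ''(θ) = −14/θ² − 8 < 0, confirming a maximum.

θ̂_MAP = 1.000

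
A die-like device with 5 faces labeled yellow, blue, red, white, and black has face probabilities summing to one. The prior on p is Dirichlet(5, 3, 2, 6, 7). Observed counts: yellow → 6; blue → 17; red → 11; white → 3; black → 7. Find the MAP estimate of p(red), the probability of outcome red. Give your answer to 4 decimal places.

The posterior is Dirichlet(αᵢ + nᵢ) = Dirichlet(11, 20, 13, 9, 14).
For a Dirichlet(a₁,…,a_K) with all aᵢ > 1, the mode has j-th component (aⱼ − 1)/(Σaᵢ − K).
Here Σaᵢ = 67 and K = 5, so p(red) = (13 − 1)/(67 − 5) = 12/62 ≈ 0.1935.

MAP estimate of p(red) = 0.1935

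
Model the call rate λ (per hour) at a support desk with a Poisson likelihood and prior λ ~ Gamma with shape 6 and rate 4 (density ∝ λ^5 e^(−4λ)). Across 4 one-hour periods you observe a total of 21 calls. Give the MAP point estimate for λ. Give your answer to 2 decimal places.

λ̂_MAP = 3.25

Σxᵢ = 21, n = 4.
Posterior ∝ λ^5e^(−4λ) · λ^21e^(−4λ) = λ^26e^(−8λ), i.e. Gamma(shape=27, rate=8).
The mode of a Gamma(a, b) with a ≥ 1 (shape–rate) is (a−1)/b = 26/8 ≈ 3.25.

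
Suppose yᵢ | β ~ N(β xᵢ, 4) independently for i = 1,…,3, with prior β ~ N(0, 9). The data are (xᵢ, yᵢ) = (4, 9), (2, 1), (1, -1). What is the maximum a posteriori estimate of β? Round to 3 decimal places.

log p(β | y) = −Σ(yᵢ − βxᵢ)²/(2·4) − β²/(2·9) + const.
Setting the derivative to zero: Σxᵢ(yᵢ − βxᵢ)/4 − β/9 = 0, so β = Σxᵢyᵢ / (Σxᵢ² + σ²/τ²).
Σxᵢyᵢ = 4·9 + 2·1 + 1·(-1) = 37; Σxᵢ² = 21; σ²/τ² = 4/9.
β̂_MAP = 37 / (21 + 4/9) = 37/(193/9) = 333/193 ≈ 1.725.

β̂_MAP = 1.725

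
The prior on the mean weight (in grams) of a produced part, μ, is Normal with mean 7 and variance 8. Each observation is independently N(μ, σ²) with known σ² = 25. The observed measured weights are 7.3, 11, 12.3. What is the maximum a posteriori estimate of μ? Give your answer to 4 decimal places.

n = 3; x̄ = (7.3 + 11 + 12.3)/3 = 30.6/3 = 10.2.
For a Normal prior and Normal likelihood with known variance, the posterior is Normal; its mode equals its mean, the precision-weighted average.
Prior precision 1/σ₀² = 1/8 = 0.125; data precision n/σ² = 3/25 = 0.12.
μ̂ = (0.125·7 + 0.12·10.2) / (0.125 + 0.12) = 2.099/0.245 = 2099/245 ≈ 8.5673.

μ̂_MAP = 8.5673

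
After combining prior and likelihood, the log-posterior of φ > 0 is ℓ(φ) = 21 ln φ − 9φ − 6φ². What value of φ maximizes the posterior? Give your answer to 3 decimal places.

φ̂_MAP = 1.000

ℓ'(φ) = 21/φ − 9 − 12φ. Setting this to zero and multiplying by φ: 12φ² + 9φ − 21 = 0.
φ = (−9 + √(9² + 4·12·21)) / (2·12) = (−9 + √1089) / 24 = (−9 + 33)/24 = 1.
ℓ''(φ) = −21/φ² − 12 < 0, confirming a maximum.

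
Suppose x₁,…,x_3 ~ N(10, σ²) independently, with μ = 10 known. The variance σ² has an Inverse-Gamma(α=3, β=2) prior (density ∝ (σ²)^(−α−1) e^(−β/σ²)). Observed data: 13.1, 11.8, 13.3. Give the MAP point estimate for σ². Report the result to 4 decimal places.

σ̂²_MAP = 2.5218

Sum of squared deviations about the known mean: SS = (13.1−10)² + (11.8−10)² + (13.3−10)² = 23.74.
The Normal likelihood contributes (σ²)^(−n/2) exp(−SS/(2σ²)), so the posterior is Inverse-Gamma(α + n/2, β + SS/2) = Inverse-Gamma(4.5, 13.87).
The mode of Inverse-Gamma(a, b) is b/(a+1) = 13.87/5.5 ≈ 2.5218.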